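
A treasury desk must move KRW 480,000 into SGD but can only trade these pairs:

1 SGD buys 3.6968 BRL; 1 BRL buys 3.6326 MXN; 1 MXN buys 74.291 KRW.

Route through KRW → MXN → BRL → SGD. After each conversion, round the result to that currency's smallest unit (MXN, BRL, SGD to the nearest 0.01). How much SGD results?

SGD 481.13

KRW 480,000 ÷ 74.291 = MXN 6,461.08
MXN 6,461.08 ÷ 3.6326 = BRL 1,778.64
BRL 1,778.64 ÷ 3.6968 = SGD 481.13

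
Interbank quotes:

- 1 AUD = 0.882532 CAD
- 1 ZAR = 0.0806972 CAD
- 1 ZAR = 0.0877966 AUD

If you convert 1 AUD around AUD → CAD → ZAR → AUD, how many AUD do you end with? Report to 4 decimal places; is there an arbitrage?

0.9602 (arbitrage exists)

Around AUD → CAD → ZAR → AUD: 1 × 0.882532 ÷ 0.0806972 × 0.0877966 = 0.960173
Product < 1; profitable direction is AUD → ZAR → CAD → AUD.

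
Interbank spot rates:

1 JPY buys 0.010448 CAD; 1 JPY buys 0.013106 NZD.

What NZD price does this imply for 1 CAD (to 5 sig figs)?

1 CAD ÷ 0.010448 = 95.7121 JPY
95.7121 JPY × 0.013106 = 1.2544 NZD

CAD/NZD = 1.2544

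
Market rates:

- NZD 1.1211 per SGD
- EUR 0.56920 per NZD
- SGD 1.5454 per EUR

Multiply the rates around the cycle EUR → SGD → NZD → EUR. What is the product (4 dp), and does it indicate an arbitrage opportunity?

Around EUR → SGD → NZD → EUR: 1 × 1.5454 × 1.1211 × 0.56920 = 0.986166
Product < 1; profitable direction is EUR → NZD → SGD → EUR.

0.9862 (arbitrage exists)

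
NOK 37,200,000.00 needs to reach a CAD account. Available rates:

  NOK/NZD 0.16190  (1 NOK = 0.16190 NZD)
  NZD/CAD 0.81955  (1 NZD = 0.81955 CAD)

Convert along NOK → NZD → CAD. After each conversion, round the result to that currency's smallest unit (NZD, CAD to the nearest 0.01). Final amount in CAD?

NOK 37,200,000.00 × 0.16190 = NZD 6,022,680.00
NZD 6,022,680.00 × 0.81955 = CAD 4,935,887.39

CAD 4,935,887.39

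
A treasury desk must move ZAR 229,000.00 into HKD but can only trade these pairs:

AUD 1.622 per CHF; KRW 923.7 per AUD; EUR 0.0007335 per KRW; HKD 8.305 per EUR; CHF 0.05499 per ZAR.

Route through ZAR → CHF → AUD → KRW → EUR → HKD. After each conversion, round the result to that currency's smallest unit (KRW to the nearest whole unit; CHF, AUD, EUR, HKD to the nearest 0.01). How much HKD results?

ZAR 229,000.00 × 0.05499 = CHF 12,592.71
CHF 12,592.71 × 1.622 = AUD 20,425.38
AUD 20,425.38 × 923.7 = KRW 18,866,924
KRW 18,866,924 × 0.0007335 = EUR 13,838.89
EUR 13,838.89 × 8.305 = HKD 114,931.98

HKD 114,931.98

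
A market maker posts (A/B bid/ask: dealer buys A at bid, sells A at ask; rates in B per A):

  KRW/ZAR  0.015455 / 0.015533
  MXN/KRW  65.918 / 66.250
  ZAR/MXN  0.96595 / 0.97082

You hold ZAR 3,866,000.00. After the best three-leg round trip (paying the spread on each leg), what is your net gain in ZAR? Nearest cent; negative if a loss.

Net profit: ZAR 3,741.10

Best loop ZAR → KRW → MXN → ZAR:
ZAR 3,866,000.00 ÷ 0.015533 (buy KRW at ask) = KRW 248,889,461
KRW 248,889,461 ÷ 66.250 (buy MXN at ask) = MXN 3,756,822.06
MXN 3,756,822.06 ÷ 0.97082 (buy ZAR at ask) = ZAR 3,869,741.10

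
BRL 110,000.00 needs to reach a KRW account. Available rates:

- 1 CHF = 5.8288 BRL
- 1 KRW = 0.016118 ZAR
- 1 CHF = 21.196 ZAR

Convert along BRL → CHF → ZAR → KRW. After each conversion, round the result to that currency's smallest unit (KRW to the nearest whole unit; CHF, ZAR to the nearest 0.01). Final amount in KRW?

KRW 24,817,402

BRL 110,000.00 ÷ 5.8288 = CHF 18,871.81
CHF 18,871.81 × 21.196 = ZAR 400,006.88
ZAR 400,006.88 ÷ 0.016118 = KRW 24,817,402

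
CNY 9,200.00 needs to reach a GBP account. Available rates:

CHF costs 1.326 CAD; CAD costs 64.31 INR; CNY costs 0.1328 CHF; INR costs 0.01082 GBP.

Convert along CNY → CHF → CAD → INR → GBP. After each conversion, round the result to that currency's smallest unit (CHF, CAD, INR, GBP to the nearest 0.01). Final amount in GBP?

CNY 9,200.00 × 0.1328 = CHF 1,221.76
CHF 1,221.76 × 1.326 = CAD 1,620.05
CAD 1,620.05 × 64.31 = INR 104,185.42
INR 104,185.42 × 0.01082 = GBP 1,127.29

GBP 1,127.29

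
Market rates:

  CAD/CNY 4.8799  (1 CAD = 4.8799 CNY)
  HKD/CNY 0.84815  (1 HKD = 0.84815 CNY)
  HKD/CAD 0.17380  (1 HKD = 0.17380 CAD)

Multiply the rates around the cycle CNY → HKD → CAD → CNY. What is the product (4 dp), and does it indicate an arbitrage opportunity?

Around CNY → HKD → CAD → CNY: 1 ÷ 0.84815 × 0.17380 × 4.8799 = 0.999972
Product ≈ 1 (deviation 0.003%, within rounding noise).

1.0000 (no arbitrage)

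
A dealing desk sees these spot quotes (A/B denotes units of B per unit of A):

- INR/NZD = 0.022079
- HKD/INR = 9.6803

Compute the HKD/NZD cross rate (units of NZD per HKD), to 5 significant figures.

1 HKD × 9.6803 = 9.6803 INR
9.6803 INR × 0.022079 = 0.213731 NZD

HKD/NZD = 0.21373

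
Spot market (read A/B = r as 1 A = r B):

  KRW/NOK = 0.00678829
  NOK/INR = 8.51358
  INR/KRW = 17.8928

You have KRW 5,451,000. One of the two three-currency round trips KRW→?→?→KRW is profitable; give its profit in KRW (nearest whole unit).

Profitable loop is KRW → NOK → INR → KRW:
KRW 5,451,000 × 0.00678829 = NOK 37,002.97
NOK 37,002.97 × 8.51358 = INR 315,027.74
INR 315,027.74 × 17.8928 = KRW 5,636,728
Profit = KRW 5,636,728 − KRW 5,451,000

Profit: KRW 185,728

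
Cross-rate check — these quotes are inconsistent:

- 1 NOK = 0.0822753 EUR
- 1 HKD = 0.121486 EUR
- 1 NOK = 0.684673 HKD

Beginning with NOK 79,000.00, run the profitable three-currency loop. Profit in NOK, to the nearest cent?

Profit: NOK 866.94

Profitable loop is NOK → HKD → EUR → NOK:
NOK 79,000.00 × 0.684673 = HKD 54,089.17
HKD 54,089.17 × 0.121486 = EUR 6,571.08
EUR 6,571.08 ÷ 0.0822753 = NOK 79,866.94
Profit = NOK 79,866.94 − NOK 79,000.00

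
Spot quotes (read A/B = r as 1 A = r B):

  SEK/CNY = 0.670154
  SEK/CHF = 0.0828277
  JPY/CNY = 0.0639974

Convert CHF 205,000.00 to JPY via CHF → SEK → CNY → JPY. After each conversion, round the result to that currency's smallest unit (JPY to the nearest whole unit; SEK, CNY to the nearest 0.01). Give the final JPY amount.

CHF 205,000.00 ÷ 0.0828277 = SEK 2,475,017.42
SEK 2,475,017.42 × 0.670154 = CNY 1,658,642.82
CNY 1,658,642.82 ÷ 0.0639974 = JPY 25,917,347

JPY 25,917,347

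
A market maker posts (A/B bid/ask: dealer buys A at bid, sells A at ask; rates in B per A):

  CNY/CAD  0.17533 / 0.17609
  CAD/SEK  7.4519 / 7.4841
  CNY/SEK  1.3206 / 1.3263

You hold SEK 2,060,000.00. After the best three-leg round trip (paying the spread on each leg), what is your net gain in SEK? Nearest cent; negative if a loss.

Best loop SEK → CAD → CNY → SEK:
SEK 2,060,000.00 ÷ 7.4841 (buy CAD at ask) = CAD 275,250.20
CAD 275,250.20 ÷ 0.17609 (buy CNY at ask) = CNY 1,563,122.25
CNY 1,563,122.25 × 1.3206 (sell CNY at bid) = SEK 2,064,259.24

Net profit: SEK 4,259.24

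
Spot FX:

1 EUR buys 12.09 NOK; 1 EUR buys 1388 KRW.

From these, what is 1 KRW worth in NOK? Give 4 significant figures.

KRW/NOK = 0.008710

1 KRW ÷ 1388 = 0.000720461 EUR
0.000720461 EUR × 12.09 = 0.00871037 NOK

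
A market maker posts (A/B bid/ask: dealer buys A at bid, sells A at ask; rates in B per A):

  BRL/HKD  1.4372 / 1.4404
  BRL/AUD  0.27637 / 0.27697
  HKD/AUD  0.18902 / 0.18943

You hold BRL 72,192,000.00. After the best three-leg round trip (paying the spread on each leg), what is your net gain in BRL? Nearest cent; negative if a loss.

Best loop BRL → AUD → HKD → BRL:
BRL 72,192,000.00 × 0.27637 (sell BRL at bid) = AUD 19,951,703.04
AUD 19,951,703.04 ÷ 0.18943 (buy HKD at ask) = HKD 105,324,938.18
HKD 105,324,938.18 ÷ 1.4404 (buy BRL at ask) = BRL 73,122,006.51

Net profit: BRL 930,006.51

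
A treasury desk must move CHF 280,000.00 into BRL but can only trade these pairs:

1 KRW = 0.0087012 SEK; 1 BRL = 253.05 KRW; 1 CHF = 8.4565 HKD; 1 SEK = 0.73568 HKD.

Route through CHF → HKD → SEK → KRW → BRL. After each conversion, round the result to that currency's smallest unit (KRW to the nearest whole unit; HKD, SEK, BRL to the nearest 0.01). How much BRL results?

CHF 280,000.00 × 8.4565 = HKD 2,367,820.00
HKD 2,367,820.00 ÷ 0.73568 = SEK 3,218,546.11
SEK 3,218,546.11 ÷ 0.0087012 = KRW 369,896,808
KRW 369,896,808 ÷ 253.05 = BRL 1,461,753.84

BRL 1,461,753.84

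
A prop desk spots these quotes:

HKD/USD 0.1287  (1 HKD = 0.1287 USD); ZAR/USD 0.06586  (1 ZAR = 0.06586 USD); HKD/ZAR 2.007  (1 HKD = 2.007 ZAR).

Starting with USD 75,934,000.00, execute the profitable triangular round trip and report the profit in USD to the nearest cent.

Profitable loop is USD → HKD → ZAR → USD:
USD 75,934,000.00 ÷ 0.1287 = HKD 590,007,770.01
HKD 590,007,770.01 × 2.007 = ZAR 1,184,145,594.41
ZAR 1,184,145,594.41 × 0.06586 = USD 77,987,828.85
Profit = USD 77,987,828.85 − USD 75,934,000.00

Profit: USD 2,053,828.85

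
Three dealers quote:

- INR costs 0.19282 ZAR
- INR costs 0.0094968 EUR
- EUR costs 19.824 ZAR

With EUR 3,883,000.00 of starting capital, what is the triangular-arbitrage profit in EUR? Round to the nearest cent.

Profitable loop is EUR → INR → ZAR → EUR:
EUR 3,883,000.00 ÷ 0.0094968 = INR 408,874,568.28
INR 408,874,568.28 × 0.19282 = ZAR 78,839,194.25
ZAR 78,839,194.25 ÷ 19.824 = EUR 3,976,956.93
Profit = EUR 3,976,956.93 − EUR 3,883,000.00

Profit: EUR 93,956.93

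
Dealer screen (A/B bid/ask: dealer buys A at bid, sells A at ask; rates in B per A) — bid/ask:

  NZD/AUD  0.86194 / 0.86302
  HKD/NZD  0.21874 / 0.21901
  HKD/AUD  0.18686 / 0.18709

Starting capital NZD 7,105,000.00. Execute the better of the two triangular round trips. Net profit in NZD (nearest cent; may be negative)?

Net profit: NZD 55,094.44

Best loop NZD → AUD → HKD → NZD:
NZD 7,105,000.00 × 0.86194 (sell NZD at bid) = AUD 6,124,083.70
AUD 6,124,083.70 ÷ 0.18709 (buy HKD at ask) = HKD 32,733,356.67
HKD 32,733,356.67 × 0.21874 (sell HKD at bid) = NZD 7,160,094.44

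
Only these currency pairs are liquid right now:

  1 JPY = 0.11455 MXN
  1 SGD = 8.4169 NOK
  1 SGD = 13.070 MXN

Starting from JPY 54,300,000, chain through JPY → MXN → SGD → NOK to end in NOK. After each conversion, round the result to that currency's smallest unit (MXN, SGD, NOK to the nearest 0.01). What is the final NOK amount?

JPY 54,300,000 × 0.11455 = MXN 6,220,065.00
MXN 6,220,065.00 ÷ 13.070 = SGD 475,903.98
SGD 475,903.98 × 8.4169 = NOK 4,005,636.21

NOK 4,005,636.21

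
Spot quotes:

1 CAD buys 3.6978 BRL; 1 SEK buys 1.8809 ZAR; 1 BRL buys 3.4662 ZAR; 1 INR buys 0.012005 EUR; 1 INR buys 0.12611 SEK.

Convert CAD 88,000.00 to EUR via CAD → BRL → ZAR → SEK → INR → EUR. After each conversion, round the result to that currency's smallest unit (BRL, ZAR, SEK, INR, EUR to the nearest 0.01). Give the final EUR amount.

EUR 57,085.61

CAD 88,000.00 × 3.6978 = BRL 325,406.40
BRL 325,406.40 × 3.4662 = ZAR 1,127,923.66
ZAR 1,127,923.66 ÷ 1.8809 = SEK 599,672.32
SEK 599,672.32 ÷ 0.12611 = INR 4,755,152.80
INR 4,755,152.80 × 0.012005 = EUR 57,085.61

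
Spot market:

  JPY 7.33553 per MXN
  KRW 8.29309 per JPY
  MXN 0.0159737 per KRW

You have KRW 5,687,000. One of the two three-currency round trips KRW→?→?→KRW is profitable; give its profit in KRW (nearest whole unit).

Profit: KRW 165,344

Profitable loop is KRW → JPY → MXN → KRW:
KRW 5,687,000 ÷ 8.29309 = JPY 685,752
JPY 685,752 ÷ 7.33553 = MXN 93,483.58
MXN 93,483.58 ÷ 0.0159737 = KRW 5,852,344
Profit = KRW 5,852,344 − KRW 5,687,000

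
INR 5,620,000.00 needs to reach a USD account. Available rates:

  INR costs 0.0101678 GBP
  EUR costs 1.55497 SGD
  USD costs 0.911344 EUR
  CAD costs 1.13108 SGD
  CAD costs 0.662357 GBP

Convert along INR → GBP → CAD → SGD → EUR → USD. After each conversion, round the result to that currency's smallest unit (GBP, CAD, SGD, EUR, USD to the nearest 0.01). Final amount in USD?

INR 5,620,000.00 × 0.0101678 = GBP 57,143.04
GBP 57,143.04 ÷ 0.662357 = CAD 86,272.27
CAD 86,272.27 × 1.13108 = SGD 97,580.84
SGD 97,580.84 ÷ 1.55497 = EUR 62,754.16
EUR 62,754.16 ÷ 0.911344 = USD 68,858.92

USD 68,858.92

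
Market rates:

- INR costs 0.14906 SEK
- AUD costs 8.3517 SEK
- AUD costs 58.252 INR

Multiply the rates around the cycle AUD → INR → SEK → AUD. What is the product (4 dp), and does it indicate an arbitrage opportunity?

1.0397 (arbitrage exists)

Around AUD → INR → SEK → AUD: 1 × 58.252 × 0.14906 ÷ 8.3517 = 1.039674
Product > 1; profitable direction is AUD → INR → SEK → AUD.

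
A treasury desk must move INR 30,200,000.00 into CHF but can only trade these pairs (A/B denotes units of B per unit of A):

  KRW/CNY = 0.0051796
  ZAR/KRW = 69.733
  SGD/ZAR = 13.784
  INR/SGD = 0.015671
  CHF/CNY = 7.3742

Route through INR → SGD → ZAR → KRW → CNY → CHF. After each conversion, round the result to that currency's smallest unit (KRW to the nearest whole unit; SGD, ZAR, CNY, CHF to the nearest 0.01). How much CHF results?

CHF 319,520.39

INR 30,200,000.00 × 0.015671 = SGD 473,264.20
SGD 473,264.20 × 13.784 = ZAR 6,523,473.73
ZAR 6,523,473.73 × 69.733 = KRW 454,901,394
KRW 454,901,394 × 0.0051796 = CNY 2,356,207.26
CNY 2,356,207.26 ÷ 7.3742 = CHF 319,520.39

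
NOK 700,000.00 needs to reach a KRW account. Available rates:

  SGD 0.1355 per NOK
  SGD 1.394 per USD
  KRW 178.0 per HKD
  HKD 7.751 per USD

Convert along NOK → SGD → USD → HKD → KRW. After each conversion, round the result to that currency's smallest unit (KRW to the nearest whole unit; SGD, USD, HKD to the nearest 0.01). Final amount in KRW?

KRW 93,875,513

NOK 700,000.00 × 0.1355 = SGD 94,850.00
SGD 94,850.00 ÷ 1.394 = USD 68,041.61
USD 68,041.61 × 7.751 = HKD 527,390.52
HKD 527,390.52 × 178.0 = KRW 93,875,513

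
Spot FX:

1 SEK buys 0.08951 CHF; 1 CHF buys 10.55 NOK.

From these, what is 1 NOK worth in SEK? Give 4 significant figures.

1 NOK ÷ 10.55 = 0.0947867 CHF
0.0947867 CHF ÷ 0.08951 = 1.05895 SEK

NOK/SEK = 1.059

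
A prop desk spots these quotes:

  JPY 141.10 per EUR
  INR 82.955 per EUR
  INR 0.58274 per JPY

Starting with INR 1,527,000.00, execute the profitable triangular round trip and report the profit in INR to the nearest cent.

Profit: INR 13,564.06

Profitable loop is INR → JPY → EUR → INR:
INR 1,527,000.00 ÷ 0.58274 = JPY 2,620,380
JPY 2,620,380 ÷ 141.10 = EUR 18,571.08
EUR 18,571.08 × 82.955 = INR 1,540,564.06
Profit = INR 1,540,564.06 − INR 1,527,000.00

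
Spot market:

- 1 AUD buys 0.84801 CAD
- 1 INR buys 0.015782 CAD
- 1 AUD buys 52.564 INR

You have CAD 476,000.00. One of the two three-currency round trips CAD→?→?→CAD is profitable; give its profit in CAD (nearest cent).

Profitable loop is CAD → INR → AUD → CAD:
CAD 476,000.00 ÷ 0.015782 = INR 30,160,942.85
INR 30,160,942.85 ÷ 52.564 = AUD 573,794.67
AUD 573,794.67 × 0.84801 = CAD 486,583.62
Profit = CAD 486,583.62 − CAD 476,000.00

Profit: CAD 10,583.62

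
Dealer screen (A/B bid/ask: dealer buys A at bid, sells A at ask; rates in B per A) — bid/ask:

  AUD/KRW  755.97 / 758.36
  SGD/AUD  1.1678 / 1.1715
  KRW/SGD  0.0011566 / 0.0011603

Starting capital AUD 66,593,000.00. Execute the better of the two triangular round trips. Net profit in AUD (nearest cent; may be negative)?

Net profit: AUD 1,403,224.69

Best loop AUD → KRW → SGD → AUD:
AUD 66,593,000.00 × 755.97 (sell AUD at bid) = KRW 50,342,310,210
KRW 50,342,310,210 × 0.0011566 (sell KRW at bid) = SGD 58,225,915.99
SGD 58,225,915.99 × 1.1678 (sell SGD at bid) = AUD 67,996,224.69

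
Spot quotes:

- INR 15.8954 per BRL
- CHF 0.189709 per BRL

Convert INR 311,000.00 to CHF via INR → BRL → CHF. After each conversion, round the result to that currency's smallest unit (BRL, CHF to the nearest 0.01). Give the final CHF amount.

INR 311,000.00 ÷ 15.8954 = BRL 19,565.41
BRL 19,565.41 × 0.189709 = CHF 3,711.73

CHF 3,711.73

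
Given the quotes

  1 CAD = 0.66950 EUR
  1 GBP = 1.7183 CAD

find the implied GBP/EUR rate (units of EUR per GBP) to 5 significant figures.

1 GBP × 1.7183 = 1.7183 CAD
1.7183 CAD × 0.66950 = 1.1504 EUR

GBP/EUR = 1.1504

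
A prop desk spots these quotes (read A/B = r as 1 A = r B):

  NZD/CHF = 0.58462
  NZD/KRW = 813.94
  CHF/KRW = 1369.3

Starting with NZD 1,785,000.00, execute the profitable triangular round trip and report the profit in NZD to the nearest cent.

Profit: NZD 29,923.55

Profitable loop is NZD → KRW → CHF → NZD:
NZD 1,785,000.00 × 813.94 = KRW 1,452,882,900
KRW 1,452,882,900 ÷ 1369.3 = CHF 1,061,040.60
CHF 1,061,040.60 ÷ 0.58462 = NZD 1,814,923.55
Profit = NZD 1,814,923.55 − NZD 1,785,000.00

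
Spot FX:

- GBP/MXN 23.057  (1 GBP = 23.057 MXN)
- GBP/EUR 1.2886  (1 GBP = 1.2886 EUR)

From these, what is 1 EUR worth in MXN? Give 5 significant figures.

EUR/MXN = 17.893

1 EUR ÷ 1.2886 = 0.776036 GBP
0.776036 GBP × 23.057 = 17.8931 MXN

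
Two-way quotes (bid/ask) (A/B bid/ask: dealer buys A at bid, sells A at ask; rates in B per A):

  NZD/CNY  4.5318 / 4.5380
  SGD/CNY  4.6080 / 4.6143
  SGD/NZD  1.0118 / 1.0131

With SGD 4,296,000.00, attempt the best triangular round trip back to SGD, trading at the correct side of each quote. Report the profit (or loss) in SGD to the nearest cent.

Best loop SGD → CNY → NZD → SGD:
SGD 4,296,000.00 × 4.6080 (sell SGD at bid) = CNY 19,795,968.00
CNY 19,795,968.00 ÷ 4.5380 (buy NZD at ask) = NZD 4,362,267.08
NZD 4,362,267.08 ÷ 1.0131 (buy SGD at ask) = SGD 4,305,860.31

Net profit: SGD 9,860.31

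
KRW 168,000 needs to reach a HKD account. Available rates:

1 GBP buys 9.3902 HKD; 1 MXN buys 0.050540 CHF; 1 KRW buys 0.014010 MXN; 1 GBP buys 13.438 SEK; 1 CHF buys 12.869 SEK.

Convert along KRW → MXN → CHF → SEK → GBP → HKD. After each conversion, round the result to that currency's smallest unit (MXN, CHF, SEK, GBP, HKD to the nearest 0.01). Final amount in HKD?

KRW 168,000 × 0.014010 = MXN 2,353.68
MXN 2,353.68 × 0.050540 = CHF 118.95
CHF 118.95 × 12.869 = SEK 1,530.77
SEK 1,530.77 ÷ 13.438 = GBP 113.91
GBP 113.91 × 9.3902 = HKD 1,069.64

HKD 1,069.64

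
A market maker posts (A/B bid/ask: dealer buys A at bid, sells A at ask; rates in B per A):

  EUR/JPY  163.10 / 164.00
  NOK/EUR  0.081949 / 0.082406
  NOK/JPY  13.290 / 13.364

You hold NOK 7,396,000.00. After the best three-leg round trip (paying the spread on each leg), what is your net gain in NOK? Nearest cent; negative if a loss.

Net profit: NOK 1,041.49

Best loop NOK → EUR → JPY → NOK:
NOK 7,396,000.00 × 0.081949 (sell NOK at bid) = EUR 606,094.80
EUR 606,094.80 × 163.10 (sell EUR at bid) = JPY 98,854,063
JPY 98,854,063 ÷ 13.364 (buy NOK at ask) = NOK 7,397,041.49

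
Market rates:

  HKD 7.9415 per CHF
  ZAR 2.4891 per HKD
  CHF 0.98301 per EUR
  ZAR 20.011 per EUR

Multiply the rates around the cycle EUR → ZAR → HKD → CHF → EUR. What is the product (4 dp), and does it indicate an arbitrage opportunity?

1.0298 (arbitrage exists)

Around EUR → ZAR → HKD → CHF → EUR: 1 × 20.011 ÷ 2.4891 ÷ 7.9415 ÷ 0.98301 = 1.029831
Product > 1; profitable direction is EUR → ZAR → HKD → CHF → EUR.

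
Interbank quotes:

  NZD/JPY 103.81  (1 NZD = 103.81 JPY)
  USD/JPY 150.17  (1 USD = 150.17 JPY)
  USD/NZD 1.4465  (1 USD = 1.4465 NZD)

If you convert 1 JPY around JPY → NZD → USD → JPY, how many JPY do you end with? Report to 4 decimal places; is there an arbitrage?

Around JPY → NZD → USD → JPY: 1 ÷ 103.81 ÷ 1.4465 × 150.17 = 1.000059
Product ≈ 1 (deviation 0.006%, within rounding noise).

1.0001 (no arbitrage)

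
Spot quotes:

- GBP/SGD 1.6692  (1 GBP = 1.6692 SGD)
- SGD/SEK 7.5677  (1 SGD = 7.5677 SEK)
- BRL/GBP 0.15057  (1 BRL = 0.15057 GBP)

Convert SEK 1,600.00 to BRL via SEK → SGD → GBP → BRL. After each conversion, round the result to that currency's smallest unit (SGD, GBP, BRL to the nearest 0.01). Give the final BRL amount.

BRL 841.20

SEK 1,600.00 ÷ 7.5677 = SGD 211.42
SGD 211.42 ÷ 1.6692 = GBP 126.66
GBP 126.66 ÷ 0.15057 = BRL 841.20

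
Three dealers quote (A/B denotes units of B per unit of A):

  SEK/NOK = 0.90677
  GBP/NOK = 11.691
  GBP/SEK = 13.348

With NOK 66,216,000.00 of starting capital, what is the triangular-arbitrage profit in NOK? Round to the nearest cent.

Profit: NOK 2,336,709.23

Profitable loop is NOK → GBP → SEK → NOK:
NOK 66,216,000.00 ÷ 11.691 = GBP 5,663,843.98
GBP 5,663,843.98 × 13.348 = SEK 75,600,989.48
SEK 75,600,989.48 × 0.90677 = NOK 68,552,709.23
Profit = NOK 68,552,709.23 − NOK 66,216,000.00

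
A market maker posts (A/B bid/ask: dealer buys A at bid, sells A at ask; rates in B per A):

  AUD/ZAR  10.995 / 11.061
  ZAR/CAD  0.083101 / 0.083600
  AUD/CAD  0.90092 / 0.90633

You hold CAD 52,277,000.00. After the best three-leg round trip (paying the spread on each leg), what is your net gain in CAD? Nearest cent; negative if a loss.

Net profit: CAD 424,840.82

Best loop CAD → AUD → ZAR → CAD:
CAD 52,277,000.00 ÷ 0.90633 (buy AUD at ask) = AUD 57,679,873.78
AUD 57,679,873.78 × 10.995 (sell AUD at bid) = ZAR 634,190,212.17
ZAR 634,190,212.17 × 0.083101 (sell ZAR at bid) = CAD 52,701,840.82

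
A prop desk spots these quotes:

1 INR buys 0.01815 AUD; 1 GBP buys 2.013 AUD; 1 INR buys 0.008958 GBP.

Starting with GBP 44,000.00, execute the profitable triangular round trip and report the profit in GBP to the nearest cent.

Profit: GBP 286.82

Profitable loop is GBP → INR → AUD → GBP:
GBP 44,000.00 ÷ 0.008958 = INR 4,911,810.67
INR 4,911,810.67 × 0.01815 = AUD 89,149.36
AUD 89,149.36 ÷ 2.013 = GBP 44,286.82
Profit = GBP 44,286.82 − GBP 44,000.00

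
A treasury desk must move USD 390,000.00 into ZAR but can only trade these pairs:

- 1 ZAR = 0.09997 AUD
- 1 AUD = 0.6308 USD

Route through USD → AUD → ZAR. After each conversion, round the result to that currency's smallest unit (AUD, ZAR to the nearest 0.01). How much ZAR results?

ZAR 6,184,480.54

USD 390,000.00 ÷ 0.6308 = AUD 618,262.52
AUD 618,262.52 ÷ 0.09997 = ZAR 6,184,480.54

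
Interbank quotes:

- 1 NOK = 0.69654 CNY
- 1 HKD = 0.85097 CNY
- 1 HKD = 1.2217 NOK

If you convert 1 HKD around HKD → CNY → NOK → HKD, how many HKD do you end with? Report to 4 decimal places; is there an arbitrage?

Around HKD → CNY → NOK → HKD: 1 × 0.85097 ÷ 0.69654 ÷ 1.2217 = 1.000008
Product ≈ 1 (deviation 0.001%, within rounding noise).

1.0000 (no arbitrage)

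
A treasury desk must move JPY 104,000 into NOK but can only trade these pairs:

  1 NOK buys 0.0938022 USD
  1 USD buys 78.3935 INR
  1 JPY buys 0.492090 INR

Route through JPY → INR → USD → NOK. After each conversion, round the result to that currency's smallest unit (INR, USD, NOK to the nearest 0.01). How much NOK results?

NOK 6,959.64

JPY 104,000 × 0.492090 = INR 51,177.36
INR 51,177.36 ÷ 78.3935 = USD 652.83
USD 652.83 ÷ 0.0938022 = NOK 6,959.64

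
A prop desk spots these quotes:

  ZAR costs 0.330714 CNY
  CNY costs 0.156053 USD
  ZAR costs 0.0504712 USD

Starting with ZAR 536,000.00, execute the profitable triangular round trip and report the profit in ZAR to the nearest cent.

Profit: ZAR 12,082.41

Profitable loop is ZAR → CNY → USD → ZAR:
ZAR 536,000.00 × 0.330714 = CNY 177,262.70
CNY 177,262.70 × 0.156053 = USD 27,662.38
USD 27,662.38 ÷ 0.0504712 = ZAR 548,082.41
Profit = ZAR 548,082.41 − ZAR 536,000.00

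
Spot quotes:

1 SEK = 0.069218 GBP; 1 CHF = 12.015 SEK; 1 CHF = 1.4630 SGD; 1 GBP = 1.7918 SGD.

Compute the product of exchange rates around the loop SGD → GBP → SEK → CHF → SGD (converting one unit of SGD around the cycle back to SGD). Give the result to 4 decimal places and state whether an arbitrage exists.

0.9818 (arbitrage exists)

Around SGD → GBP → SEK → CHF → SGD: 1 ÷ 1.7918 ÷ 0.069218 ÷ 12.015 × 1.4630 = 0.981775
Product < 1; profitable direction is SGD → CHF → SEK → GBP → SGD.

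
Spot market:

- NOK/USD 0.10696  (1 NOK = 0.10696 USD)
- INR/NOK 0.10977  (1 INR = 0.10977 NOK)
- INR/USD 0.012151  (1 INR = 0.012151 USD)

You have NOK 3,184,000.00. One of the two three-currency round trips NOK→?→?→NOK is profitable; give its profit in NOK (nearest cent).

Profit: NOK 111,186.67

Profitable loop is NOK → INR → USD → NOK:
NOK 3,184,000.00 ÷ 0.10977 = INR 29,006,103.67
INR 29,006,103.67 × 0.012151 = USD 352,453.17
USD 352,453.17 ÷ 0.10696 = NOK 3,295,186.67
Profit = NOK 3,295,186.67 − NOK 3,184,000.00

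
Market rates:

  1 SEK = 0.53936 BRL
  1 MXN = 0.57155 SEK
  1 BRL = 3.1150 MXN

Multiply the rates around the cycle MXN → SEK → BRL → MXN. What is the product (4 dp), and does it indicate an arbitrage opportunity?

0.9603 (arbitrage exists)

Around MXN → SEK → BRL → MXN: 1 × 0.57155 × 0.53936 × 3.1150 = 0.960265
Product < 1; profitable direction is MXN → BRL → SEK → MXN.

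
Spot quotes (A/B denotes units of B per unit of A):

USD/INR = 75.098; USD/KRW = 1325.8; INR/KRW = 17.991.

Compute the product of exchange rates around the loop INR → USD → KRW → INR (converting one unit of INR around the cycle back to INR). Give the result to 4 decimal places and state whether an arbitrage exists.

0.9813 (arbitrage exists)

Around INR → USD → KRW → INR: 1 ÷ 75.098 × 1325.8 ÷ 17.991 = 0.981283
Product < 1; profitable direction is INR → KRW → USD → INR.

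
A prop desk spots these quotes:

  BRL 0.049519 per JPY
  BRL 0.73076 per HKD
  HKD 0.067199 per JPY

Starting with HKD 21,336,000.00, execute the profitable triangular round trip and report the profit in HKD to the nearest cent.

Profit: HKD 179,294.30

Profitable loop is HKD → JPY → BRL → HKD:
HKD 21,336,000.00 ÷ 0.067199 = JPY 317,504,725
JPY 317,504,725 × 0.049519 = BRL 15,722,516.47
BRL 15,722,516.47 ÷ 0.73076 = HKD 21,515,294.30
Profit = HKD 21,515,294.30 − HKD 21,336,000.00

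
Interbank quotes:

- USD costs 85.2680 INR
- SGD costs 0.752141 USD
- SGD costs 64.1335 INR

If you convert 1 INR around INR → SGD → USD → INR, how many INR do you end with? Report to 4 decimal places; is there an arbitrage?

Around INR → SGD → USD → INR: 1 ÷ 64.1335 × 0.752141 × 85.2680 = 1.000001
Product ≈ 1 (deviation 0.000%, within rounding noise).

1.0000 (no arbitrage)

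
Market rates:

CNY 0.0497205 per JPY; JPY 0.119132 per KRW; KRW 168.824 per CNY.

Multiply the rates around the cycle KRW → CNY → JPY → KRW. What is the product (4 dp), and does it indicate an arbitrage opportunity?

Around KRW → CNY → JPY → KRW: 1 ÷ 168.824 ÷ 0.0497205 ÷ 0.119132 = 1.000004
Product ≈ 1 (deviation 0.000%, within rounding noise).

1.0000 (no arbitrage)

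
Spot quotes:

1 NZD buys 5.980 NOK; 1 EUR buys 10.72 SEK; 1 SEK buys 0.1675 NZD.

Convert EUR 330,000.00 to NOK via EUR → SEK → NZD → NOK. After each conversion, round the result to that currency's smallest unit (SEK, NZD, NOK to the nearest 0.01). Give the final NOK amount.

NOK 3,543,437.04

EUR 330,000.00 × 10.72 = SEK 3,537,600.00
SEK 3,537,600.00 × 0.1675 = NZD 592,548.00
NZD 592,548.00 × 5.980 = NOK 3,543,437.04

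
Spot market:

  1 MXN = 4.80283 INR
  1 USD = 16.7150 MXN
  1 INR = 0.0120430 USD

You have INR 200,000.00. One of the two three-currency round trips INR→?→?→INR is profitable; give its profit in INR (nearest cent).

Profit: INR 6,867.24

Profitable loop is INR → MXN → USD → INR:
INR 200,000.00 ÷ 4.80283 = MXN 41,642.12
MXN 41,642.12 ÷ 16.7150 = USD 2,491.30
USD 2,491.30 ÷ 0.0120430 = INR 206,867.24
Profit = INR 206,867.24 − INR 200,000.00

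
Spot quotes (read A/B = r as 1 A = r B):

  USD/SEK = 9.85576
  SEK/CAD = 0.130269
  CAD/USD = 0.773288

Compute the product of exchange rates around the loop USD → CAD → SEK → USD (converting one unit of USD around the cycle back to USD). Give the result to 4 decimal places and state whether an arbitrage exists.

1.0072 (arbitrage exists)

Around USD → CAD → SEK → USD: 1 ÷ 0.773288 ÷ 0.130269 ÷ 9.85576 = 1.007227
Product > 1; profitable direction is USD → CAD → SEK → USD.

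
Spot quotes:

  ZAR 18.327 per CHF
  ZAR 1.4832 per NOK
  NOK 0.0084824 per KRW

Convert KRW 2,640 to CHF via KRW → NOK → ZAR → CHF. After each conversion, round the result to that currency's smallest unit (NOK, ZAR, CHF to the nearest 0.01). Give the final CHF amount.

KRW 2,640 × 0.0084824 = NOK 22.39
NOK 22.39 × 1.4832 = ZAR 33.21
ZAR 33.21 ÷ 18.327 = CHF 1.81

CHF 1.81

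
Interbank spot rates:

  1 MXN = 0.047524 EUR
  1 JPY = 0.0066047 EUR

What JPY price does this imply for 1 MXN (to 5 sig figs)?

1 MXN × 0.047524 = 0.047524 EUR
0.047524 EUR ÷ 0.0066047 = 7.19548 JPY

MXN/JPY = 7.1955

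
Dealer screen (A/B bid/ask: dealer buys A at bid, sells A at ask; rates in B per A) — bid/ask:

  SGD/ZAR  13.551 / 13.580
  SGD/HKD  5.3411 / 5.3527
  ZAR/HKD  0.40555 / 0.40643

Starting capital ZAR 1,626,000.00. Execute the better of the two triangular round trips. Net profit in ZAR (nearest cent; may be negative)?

Best loop ZAR → HKD → SGD → ZAR:
ZAR 1,626,000.00 × 0.40555 (sell ZAR at bid) = HKD 659,424.30
HKD 659,424.30 ÷ 5.3527 (buy SGD at ask) = SGD 123,194.71
SGD 123,194.71 × 13.551 (sell SGD at bid) = ZAR 1,669,411.45

Net profit: ZAR 43,411.45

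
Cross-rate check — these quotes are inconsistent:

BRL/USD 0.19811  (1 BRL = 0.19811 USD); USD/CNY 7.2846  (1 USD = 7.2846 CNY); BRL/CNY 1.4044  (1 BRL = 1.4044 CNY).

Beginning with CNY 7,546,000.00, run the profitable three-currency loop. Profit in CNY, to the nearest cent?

Profit: CNY 208,219.45

Profitable loop is CNY → BRL → USD → CNY:
CNY 7,546,000.00 ÷ 1.4044 = BRL 5,373,113.07
BRL 5,373,113.07 × 0.19811 = USD 1,064,467.43
USD 1,064,467.43 × 7.2846 = CNY 7,754,219.45
Profit = CNY 7,754,219.45 − CNY 7,546,000.00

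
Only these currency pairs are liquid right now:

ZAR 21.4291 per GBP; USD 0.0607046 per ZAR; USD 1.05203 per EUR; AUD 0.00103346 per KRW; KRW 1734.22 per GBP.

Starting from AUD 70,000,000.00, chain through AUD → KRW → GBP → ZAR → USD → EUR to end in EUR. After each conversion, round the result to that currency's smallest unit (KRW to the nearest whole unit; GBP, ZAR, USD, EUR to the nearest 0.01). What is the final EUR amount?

EUR 48,294,490.24

AUD 70,000,000.00 ÷ 0.00103346 = KRW 67,733,632,651
KRW 67,733,632,651 ÷ 1734.22 = GBP 39,057,116.54
GBP 39,057,116.54 × 21.4291 = ZAR 836,958,856.05
ZAR 836,958,856.05 × 0.0607046 = USD 50,807,252.57
USD 50,807,252.57 ÷ 1.05203 = EUR 48,294,490.24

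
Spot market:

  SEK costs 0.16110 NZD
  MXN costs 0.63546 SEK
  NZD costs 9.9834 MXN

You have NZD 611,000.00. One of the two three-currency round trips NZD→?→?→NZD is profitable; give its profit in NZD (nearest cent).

Profit: NZD 13,458.30

Profitable loop is NZD → MXN → SEK → NZD:
NZD 611,000.00 × 9.9834 = MXN 6,099,857.40
MXN 6,099,857.40 × 0.63546 = SEK 3,876,215.38
SEK 3,876,215.38 × 0.16110 = NZD 624,458.30
Profit = NZD 624,458.30 − NZD 611,000.00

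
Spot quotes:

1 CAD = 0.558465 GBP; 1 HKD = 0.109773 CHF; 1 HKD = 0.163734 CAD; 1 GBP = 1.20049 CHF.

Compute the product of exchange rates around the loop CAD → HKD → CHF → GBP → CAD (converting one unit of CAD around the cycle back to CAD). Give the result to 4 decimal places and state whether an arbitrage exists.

1.0000 (no arbitrage)

Around CAD → HKD → CHF → GBP → CAD: 1 ÷ 0.163734 × 0.109773 ÷ 1.20049 ÷ 0.558465 = 1.000005
Product ≈ 1 (deviation 0.000%, within rounding noise).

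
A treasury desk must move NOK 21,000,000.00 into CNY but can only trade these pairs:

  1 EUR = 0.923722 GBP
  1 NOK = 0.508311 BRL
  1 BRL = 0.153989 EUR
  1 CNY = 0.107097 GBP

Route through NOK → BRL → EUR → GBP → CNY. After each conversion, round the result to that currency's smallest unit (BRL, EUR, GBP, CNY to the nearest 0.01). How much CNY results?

NOK 21,000,000.00 × 0.508311 = BRL 10,674,531.00
BRL 10,674,531.00 × 0.153989 = EUR 1,643,760.35
EUR 1,643,760.35 × 0.923722 = GBP 1,518,377.60
GBP 1,518,377.60 ÷ 0.107097 = CNY 14,177,592.28

CNY 14,177,592.28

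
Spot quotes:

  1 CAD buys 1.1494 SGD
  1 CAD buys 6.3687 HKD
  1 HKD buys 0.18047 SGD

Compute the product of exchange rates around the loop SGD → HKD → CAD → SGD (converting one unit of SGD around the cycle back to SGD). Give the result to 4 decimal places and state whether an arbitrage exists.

1.0000 (no arbitrage)

Around SGD → HKD → CAD → SGD: 1 ÷ 0.18047 ÷ 6.3687 × 1.1494 = 1.000035
Product ≈ 1 (deviation 0.004%, within rounding noise).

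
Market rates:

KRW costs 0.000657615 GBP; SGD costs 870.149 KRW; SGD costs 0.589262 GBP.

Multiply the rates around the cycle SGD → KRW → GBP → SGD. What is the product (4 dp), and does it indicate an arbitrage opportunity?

Around SGD → KRW → GBP → SGD: 1 × 870.149 × 0.000657615 ÷ 0.589262 = 0.971084
Product < 1; profitable direction is SGD → GBP → KRW → SGD.

0.9711 (arbitrage exists)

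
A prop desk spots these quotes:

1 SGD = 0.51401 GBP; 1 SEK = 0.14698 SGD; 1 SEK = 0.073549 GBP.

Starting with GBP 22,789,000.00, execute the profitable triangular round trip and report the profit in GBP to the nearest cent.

Profitable loop is GBP → SEK → SGD → GBP:
GBP 22,789,000.00 ÷ 0.073549 = SEK 309,847,856.53
SEK 309,847,856.53 × 0.14698 = SGD 45,541,437.95
SGD 45,541,437.95 × 0.51401 = GBP 23,408,754.52
Profit = GBP 23,408,754.52 − GBP 22,789,000.00

Profit: GBP 619,754.52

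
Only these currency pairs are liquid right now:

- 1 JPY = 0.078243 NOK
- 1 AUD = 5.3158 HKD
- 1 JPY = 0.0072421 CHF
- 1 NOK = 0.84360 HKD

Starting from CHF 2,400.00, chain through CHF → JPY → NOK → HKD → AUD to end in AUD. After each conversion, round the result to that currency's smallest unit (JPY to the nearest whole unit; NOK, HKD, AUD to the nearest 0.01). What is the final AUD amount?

CHF 2,400.00 ÷ 0.0072421 = JPY 331,396
JPY 331,396 × 0.078243 = NOK 25,929.42
NOK 25,929.42 × 0.84360 = HKD 21,874.06
HKD 21,874.06 ÷ 5.3158 = AUD 4,114.91

AUD 4,114.91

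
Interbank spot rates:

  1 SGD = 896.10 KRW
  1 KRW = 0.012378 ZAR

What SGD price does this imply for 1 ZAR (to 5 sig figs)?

1 ZAR ÷ 0.012378 = 80.7885 KRW
80.7885 KRW ÷ 896.10 = 0.0901557 SGD

ZAR/SGD = 0.090156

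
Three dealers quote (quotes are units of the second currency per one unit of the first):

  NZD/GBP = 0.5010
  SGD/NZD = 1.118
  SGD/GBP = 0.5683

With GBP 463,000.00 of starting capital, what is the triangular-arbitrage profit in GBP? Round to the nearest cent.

Profitable loop is GBP → NZD → SGD → GBP:
GBP 463,000.00 ÷ 0.5010 = NZD 924,151.70
NZD 924,151.70 ÷ 1.118 = SGD 826,611.54
SGD 826,611.54 × 0.5683 = GBP 469,763.34
Profit = GBP 469,763.34 − GBP 463,000.00

Profit: GBP 6,763.34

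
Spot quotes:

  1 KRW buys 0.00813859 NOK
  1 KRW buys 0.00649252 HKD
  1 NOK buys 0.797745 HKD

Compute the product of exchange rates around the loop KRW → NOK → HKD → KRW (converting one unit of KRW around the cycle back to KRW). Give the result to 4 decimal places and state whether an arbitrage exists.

Around KRW → NOK → HKD → KRW: 1 × 0.00813859 × 0.797745 ÷ 0.00649252 = 1.000000
Product ≈ 1 (deviation 0.000%, within rounding noise).

1.0000 (no arbitrage)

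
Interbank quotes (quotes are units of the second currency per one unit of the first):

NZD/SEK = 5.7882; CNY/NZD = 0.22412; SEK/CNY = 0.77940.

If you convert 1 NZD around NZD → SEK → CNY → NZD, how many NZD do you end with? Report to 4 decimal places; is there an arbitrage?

Around NZD → SEK → CNY → NZD: 1 × 5.7882 × 0.77940 × 0.22412 = 1.011078
Product > 1; profitable direction is NZD → SEK → CNY → NZD.

1.0111 (arbitrage exists)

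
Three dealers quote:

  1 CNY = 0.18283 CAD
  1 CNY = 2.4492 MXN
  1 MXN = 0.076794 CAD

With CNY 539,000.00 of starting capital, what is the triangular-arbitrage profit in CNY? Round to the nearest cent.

Profitable loop is CNY → MXN → CAD → CNY:
CNY 539,000.00 × 2.4492 = MXN 1,320,118.80
MXN 1,320,118.80 × 0.076794 = CAD 101,377.20
CAD 101,377.20 ÷ 0.18283 = CNY 554,488.89
Profit = CNY 554,488.89 − CNY 539,000.00

Profit: CNY 15,488.89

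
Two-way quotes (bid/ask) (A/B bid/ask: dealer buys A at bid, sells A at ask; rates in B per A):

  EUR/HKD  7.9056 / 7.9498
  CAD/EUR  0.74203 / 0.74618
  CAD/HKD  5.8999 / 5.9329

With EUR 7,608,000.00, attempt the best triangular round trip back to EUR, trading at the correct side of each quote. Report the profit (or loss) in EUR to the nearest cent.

Net result: EUR -41,146.12 (no profitable arbitrage after spreads)

Best loop EUR → CAD → HKD → EUR:
EUR 7,608,000.00 ÷ 0.74618 (buy CAD at ask) = CAD 10,195,931.28
CAD 10,195,931.28 × 5.8999 (sell CAD at bid) = HKD 60,154,974.94
HKD 60,154,974.94 ÷ 7.9498 (buy EUR at ask) = EUR 7,566,853.88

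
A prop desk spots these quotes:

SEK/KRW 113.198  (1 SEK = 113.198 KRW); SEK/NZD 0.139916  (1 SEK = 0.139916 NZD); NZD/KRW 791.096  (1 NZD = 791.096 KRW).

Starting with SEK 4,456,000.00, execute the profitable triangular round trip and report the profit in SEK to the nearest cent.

Profit: SEK 101,087.49

Profitable loop is SEK → KRW → NZD → SEK:
SEK 4,456,000.00 × 113.198 = KRW 504,410,288
KRW 504,410,288 ÷ 791.096 = NZD 637,609.45
NZD 637,609.45 ÷ 0.139916 = SEK 4,557,087.49
Profit = SEK 4,557,087.49 − SEK 4,456,000.00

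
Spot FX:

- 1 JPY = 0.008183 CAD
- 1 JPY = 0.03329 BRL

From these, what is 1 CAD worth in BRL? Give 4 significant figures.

1 CAD ÷ 0.008183 = 122.205 JPY
122.205 JPY × 0.03329 = 4.06819 BRL

CAD/BRL = 4.068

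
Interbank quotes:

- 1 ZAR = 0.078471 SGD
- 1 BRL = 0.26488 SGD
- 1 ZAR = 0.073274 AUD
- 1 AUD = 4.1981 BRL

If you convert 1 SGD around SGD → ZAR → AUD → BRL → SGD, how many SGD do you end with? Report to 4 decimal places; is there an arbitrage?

Around SGD → ZAR → AUD → BRL → SGD: 1 ÷ 0.078471 × 0.073274 × 4.1981 × 0.26488 = 1.038347
Product > 1; profitable direction is SGD → ZAR → AUD → BRL → SGD.

1.0383 (arbitrage exists)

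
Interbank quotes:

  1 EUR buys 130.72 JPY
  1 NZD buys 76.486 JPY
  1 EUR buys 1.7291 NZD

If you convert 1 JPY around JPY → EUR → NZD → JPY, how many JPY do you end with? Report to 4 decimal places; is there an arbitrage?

Around JPY → EUR → NZD → JPY: 1 ÷ 130.72 × 1.7291 × 76.486 = 1.011719
Product > 1; profitable direction is JPY → EUR → NZD → JPY.

1.0117 (arbitrage exists)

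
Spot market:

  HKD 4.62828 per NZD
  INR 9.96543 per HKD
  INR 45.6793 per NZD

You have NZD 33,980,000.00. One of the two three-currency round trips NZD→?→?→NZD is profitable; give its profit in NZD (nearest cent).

Profitable loop is NZD → HKD → INR → NZD:
NZD 33,980,000.00 × 4.62828 = HKD 157,268,954.40
HKD 157,268,954.40 × 9.96543 = INR 1,567,252,756.25
INR 1,567,252,756.25 ÷ 45.6793 = NZD 34,309,911.85
Profit = NZD 34,309,911.85 − NZD 33,980,000.00

Profit: NZD 329,911.85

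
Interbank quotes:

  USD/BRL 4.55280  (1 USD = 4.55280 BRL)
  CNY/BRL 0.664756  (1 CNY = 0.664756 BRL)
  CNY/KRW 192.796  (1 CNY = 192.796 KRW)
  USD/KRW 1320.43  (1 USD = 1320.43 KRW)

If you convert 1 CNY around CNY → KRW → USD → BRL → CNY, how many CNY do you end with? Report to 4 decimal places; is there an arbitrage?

1.0000 (no arbitrage)

Around CNY → KRW → USD → BRL → CNY: 1 × 192.796 ÷ 1320.43 × 4.55280 ÷ 0.664756 = 0.999998
Product ≈ 1 (deviation 0.000%, within rounding noise).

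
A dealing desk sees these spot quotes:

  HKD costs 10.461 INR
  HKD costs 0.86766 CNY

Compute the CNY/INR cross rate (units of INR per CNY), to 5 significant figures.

CNY/INR = 12.057

1 CNY ÷ 0.86766 = 1.15253 HKD
1.15253 HKD × 10.461 = 12.0566 INR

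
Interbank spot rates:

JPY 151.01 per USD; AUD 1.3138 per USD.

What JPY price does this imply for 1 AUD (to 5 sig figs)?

1 AUD ÷ 1.3138 = 0.761151 USD
0.761151 USD × 151.01 = 114.941 JPY

AUD/JPY = 114.94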